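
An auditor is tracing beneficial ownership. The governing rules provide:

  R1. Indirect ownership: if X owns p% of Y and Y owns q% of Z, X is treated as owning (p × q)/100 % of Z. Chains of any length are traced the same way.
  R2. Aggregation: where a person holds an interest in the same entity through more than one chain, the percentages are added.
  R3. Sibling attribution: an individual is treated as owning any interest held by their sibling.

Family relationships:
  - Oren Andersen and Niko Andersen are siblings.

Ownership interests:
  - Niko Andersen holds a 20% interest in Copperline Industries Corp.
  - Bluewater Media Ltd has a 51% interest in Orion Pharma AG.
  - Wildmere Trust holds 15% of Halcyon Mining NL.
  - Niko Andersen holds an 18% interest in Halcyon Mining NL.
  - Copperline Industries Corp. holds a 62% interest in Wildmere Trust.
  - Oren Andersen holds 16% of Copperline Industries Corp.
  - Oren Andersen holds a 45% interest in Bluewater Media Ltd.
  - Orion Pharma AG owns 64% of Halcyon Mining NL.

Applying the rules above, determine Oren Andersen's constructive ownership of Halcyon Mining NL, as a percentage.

By sibling attribution (R3), Oren Andersen is treated as also owning Niko Andersen's interest in Copperline Industries Corp, giving 16% + 20% = 36%.
By sibling attribution (R3), Oren Andersen is treated as owning Niko Andersen's 18% interest in Halcyon Mining NL.
Chain via Bluewater Media Ltd → Orion Pharma AG (R1): 45% × 51% × 64% = 14.688% of Halcyon Mining NL.
Chain via Copperline Industries Corp. → Wildmere Trust (R1): 36% × 62% × 15% = 3.348% of Halcyon Mining NL.
Direct interest in Halcyon Mining NL: 18%.
Aggregating (R2): 14.688% + 3.348% + 18% = 36.036%.

36.036%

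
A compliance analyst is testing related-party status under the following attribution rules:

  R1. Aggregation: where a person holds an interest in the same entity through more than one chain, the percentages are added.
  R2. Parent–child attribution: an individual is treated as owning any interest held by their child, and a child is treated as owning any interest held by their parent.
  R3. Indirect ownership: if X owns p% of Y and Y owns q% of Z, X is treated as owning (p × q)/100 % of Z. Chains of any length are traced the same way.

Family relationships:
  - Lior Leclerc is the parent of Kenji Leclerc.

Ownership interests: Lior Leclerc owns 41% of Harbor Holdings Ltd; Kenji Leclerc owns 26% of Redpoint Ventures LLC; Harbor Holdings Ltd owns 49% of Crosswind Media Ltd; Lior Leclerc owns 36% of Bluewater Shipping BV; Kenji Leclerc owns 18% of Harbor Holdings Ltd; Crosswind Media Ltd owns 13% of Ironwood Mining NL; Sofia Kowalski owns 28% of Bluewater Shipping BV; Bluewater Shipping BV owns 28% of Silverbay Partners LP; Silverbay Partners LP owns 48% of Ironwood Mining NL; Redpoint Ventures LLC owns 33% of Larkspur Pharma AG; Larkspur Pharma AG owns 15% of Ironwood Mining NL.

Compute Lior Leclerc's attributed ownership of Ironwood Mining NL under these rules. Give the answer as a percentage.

By parent–child attribution (R2), Lior Leclerc is treated as also owning Kenji Leclerc's interest in Harbor Holdings Ltd, giving 41% + 18% = 59%.
By parent–child attribution (R2), Lior Leclerc is treated as owning Kenji Leclerc's 26% interest in Redpoint Ventures LLC.
Chain via Bluewater Shipping BV → Silverbay Partners LP (R3): 36% × 28% × 48% = 4.8384% of Ironwood Mining NL.
Chain via Harbor Holdings Ltd → Crosswind Media Ltd (R3): 59% × 49% × 13% = 3.7583% of Ironwood Mining NL.
Chain via Redpoint Ventures LLC → Larkspur Pharma AG (R3): 26% × 33% × 15% = 1.287% of Ironwood Mining NL.
Aggregating (R1): 4.8384% + 3.7583% + 1.287% = 9.8837%.

9.8837%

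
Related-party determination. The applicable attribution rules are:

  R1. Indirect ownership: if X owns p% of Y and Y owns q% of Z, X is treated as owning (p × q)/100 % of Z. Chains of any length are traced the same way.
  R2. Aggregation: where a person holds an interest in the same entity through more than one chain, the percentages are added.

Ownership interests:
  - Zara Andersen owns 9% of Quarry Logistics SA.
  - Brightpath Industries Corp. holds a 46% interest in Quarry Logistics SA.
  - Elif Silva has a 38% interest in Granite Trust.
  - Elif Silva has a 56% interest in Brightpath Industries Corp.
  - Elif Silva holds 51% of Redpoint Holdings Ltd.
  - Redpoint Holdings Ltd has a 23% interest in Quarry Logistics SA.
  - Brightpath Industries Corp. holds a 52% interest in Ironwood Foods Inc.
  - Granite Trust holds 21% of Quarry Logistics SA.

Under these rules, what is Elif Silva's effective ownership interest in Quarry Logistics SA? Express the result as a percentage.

Chain via Granite Trust (R1): 38% × 21% = 7.98% of Quarry Logistics SA.
Chain via Redpoint Holdings Ltd (R1): 51% × 23% = 11.73% of Quarry Logistics SA.
Chain via Brightpath Industries Corp. (R1): 56% × 46% = 25.76% of Quarry Logistics SA.
Aggregating (R2): 7.98% + 11.73% + 25.76% = 45.47%.

45.47%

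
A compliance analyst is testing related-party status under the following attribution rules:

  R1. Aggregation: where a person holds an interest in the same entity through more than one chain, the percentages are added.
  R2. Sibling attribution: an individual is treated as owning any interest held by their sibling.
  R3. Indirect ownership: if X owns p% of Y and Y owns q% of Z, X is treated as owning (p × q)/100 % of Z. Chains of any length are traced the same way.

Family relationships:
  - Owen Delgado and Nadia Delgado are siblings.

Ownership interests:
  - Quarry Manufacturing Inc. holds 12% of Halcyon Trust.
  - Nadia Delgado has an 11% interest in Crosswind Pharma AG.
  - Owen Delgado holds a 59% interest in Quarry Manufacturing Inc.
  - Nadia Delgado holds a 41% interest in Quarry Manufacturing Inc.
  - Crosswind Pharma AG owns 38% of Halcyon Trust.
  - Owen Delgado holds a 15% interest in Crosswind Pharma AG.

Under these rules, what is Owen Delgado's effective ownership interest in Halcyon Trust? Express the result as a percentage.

By sibling attribution (R2), Owen Delgado is treated as also owning Nadia Delgado's interest in Crosswind Pharma AG, giving 15% + 11% = 26%.
By sibling attribution (R2), Owen Delgado is treated as also owning Nadia Delgado's interest in Quarry Manufacturing Inc, giving 59% + 41% = 100%.
Chain via Crosswind Pharma AG (R3): 26% × 38% = 9.88% of Halcyon Trust.
Chain via Quarry Manufacturing Inc. (R3): 100% × 12% = 12% of Halcyon Trust.
Aggregating (R1): 9.88% + 12% = 21.88%.

21.88%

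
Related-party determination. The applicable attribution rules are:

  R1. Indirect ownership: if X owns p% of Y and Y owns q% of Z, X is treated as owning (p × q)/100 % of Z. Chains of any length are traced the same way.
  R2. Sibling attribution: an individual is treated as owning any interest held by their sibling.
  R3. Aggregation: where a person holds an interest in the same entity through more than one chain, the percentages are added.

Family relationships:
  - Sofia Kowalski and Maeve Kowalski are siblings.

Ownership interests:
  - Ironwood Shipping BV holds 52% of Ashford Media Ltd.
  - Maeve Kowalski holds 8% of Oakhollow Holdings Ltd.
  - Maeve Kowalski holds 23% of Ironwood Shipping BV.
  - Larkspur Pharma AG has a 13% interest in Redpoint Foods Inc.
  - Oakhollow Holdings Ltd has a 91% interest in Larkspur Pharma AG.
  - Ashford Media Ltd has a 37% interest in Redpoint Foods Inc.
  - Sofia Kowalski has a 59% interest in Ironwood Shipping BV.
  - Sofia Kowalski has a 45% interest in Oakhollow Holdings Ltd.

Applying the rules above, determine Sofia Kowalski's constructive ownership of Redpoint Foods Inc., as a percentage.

By sibling attribution (R2), Sofia Kowalski is treated as also owning Maeve Kowalski's interest in Oakhollow Holdings Ltd, giving 45% + 8% = 53%.
By sibling attribution (R2), Sofia Kowalski is treated as also owning Maeve Kowalski's interest in Ironwood Shipping BV, giving 59% + 23% = 82%.
Chain via Oakhollow Holdings Ltd → Larkspur Pharma AG (R1): 53% × 91% × 13% = 6.2699% of Redpoint Foods Inc.
Chain via Ironwood Shipping BV → Ashford Media Ltd (R1): 82% × 52% × 37% = 15.7768% of Redpoint Foods Inc.
Aggregating (R3): 6.2699% + 15.7768% = 22.0467%.

22.0467%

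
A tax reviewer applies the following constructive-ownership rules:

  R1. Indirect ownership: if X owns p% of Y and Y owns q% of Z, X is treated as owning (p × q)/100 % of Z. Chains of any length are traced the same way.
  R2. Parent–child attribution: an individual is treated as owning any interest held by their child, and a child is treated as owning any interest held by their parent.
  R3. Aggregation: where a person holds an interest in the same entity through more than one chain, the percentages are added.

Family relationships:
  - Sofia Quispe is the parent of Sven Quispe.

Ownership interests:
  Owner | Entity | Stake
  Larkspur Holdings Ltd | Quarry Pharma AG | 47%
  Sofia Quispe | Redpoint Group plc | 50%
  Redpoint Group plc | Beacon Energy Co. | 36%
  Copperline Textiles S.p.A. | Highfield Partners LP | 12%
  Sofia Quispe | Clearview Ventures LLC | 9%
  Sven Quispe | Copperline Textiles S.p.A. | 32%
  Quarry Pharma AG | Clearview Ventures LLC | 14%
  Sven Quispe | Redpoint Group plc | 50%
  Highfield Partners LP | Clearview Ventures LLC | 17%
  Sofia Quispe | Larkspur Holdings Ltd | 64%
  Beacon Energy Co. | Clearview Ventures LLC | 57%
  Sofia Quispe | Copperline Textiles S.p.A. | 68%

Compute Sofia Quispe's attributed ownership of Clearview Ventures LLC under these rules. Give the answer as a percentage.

35.7712%

By parent–child attribution (R2), Sofia Quispe is treated as also owning Sven Quispe's interest in Copperline Textiles S.p.A, giving 68% + 32% = 100%.
By parent–child attribution (R2), Sofia Quispe is treated as also owning Sven Quispe's interest in Redpoint Group plc, giving 50% + 50% = 100%.
Chain via Copperline Textiles S.p.A. → Highfield Partners LP (R1): 100% × 12% × 17% = 2.04% of Clearview Ventures LLC.
Chain via Larkspur Holdings Ltd → Quarry Pharma AG (R1): 64% × 47% × 14% = 4.2112% of Clearview Ventures LLC.
Chain via Redpoint Group plc → Beacon Energy Co. (R1): 100% × 36% × 57% = 20.52% of Clearview Ventures LLC.
Direct interest in Clearview Ventures LLC: 9%.
Aggregating (R3): 2.04% + 4.2112% + 20.52% + 9% = 35.7712%.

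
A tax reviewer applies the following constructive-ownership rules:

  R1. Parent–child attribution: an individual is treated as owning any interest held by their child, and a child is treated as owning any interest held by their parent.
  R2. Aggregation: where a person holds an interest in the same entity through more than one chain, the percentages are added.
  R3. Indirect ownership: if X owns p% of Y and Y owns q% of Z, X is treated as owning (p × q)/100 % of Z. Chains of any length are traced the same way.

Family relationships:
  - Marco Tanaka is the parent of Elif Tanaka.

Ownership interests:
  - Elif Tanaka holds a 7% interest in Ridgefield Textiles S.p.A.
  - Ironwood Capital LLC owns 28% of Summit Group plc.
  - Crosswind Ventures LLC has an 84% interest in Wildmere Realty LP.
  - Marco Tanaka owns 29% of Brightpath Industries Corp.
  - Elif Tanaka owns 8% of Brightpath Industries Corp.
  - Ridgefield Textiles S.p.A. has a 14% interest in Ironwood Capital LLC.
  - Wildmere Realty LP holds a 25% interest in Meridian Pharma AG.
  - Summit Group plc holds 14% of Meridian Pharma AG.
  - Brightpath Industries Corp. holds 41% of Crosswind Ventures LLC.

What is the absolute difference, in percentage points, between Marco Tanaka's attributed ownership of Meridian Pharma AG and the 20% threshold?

16.775884

By parent–child attribution (R1), Marco Tanaka is treated as also owning Elif Tanaka's interest in Brightpath Industries Corp, giving 29% + 8% = 37%.
By parent–child attribution (R1), Marco Tanaka is treated as owning Elif Tanaka's 7% interest in Ridgefield Textiles S.p.A.
Chain via Brightpath Industries Corp. → Crosswind Ventures LLC → Wildmere Realty LP (R3): 37% × 41% × 84% × 25% = 3.1857% of Meridian Pharma AG.
Chain via Ridgefield Textiles S.p.A. → Ironwood Capital LLC → Summit Group plc (R3): 7% × 14% × 28% × 14% = 0.038416% of Meridian Pharma AG.
Aggregating (R2): 3.1857% + 0.038416% = 3.224116%.
3.224116% falls short of the 20% threshold by 16.775884 percentage points.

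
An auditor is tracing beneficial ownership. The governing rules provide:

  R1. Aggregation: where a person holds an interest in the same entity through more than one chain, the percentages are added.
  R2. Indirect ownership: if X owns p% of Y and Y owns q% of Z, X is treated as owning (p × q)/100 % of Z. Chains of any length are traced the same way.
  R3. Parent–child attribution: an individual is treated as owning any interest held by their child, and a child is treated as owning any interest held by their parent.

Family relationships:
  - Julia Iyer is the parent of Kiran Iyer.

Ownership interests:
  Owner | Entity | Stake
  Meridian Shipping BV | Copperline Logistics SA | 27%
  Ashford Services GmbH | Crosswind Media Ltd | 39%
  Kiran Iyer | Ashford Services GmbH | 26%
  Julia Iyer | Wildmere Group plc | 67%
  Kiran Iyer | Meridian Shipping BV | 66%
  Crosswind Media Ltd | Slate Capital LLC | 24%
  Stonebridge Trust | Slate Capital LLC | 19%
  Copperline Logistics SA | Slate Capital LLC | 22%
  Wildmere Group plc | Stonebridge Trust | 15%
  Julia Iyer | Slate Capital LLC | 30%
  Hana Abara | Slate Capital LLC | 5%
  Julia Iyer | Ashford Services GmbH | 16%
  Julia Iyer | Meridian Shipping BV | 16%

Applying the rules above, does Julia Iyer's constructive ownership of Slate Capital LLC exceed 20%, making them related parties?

By parent–child attribution (R3), Julia Iyer is treated as also owning Kiran Iyer's interest in Ashford Services GmbH, giving 16% + 26% = 42%.
By parent–child attribution (R3), Julia Iyer is treated as also owning Kiran Iyer's interest in Meridian Shipping BV, giving 16% + 66% = 82%.
Chain via Ashford Services GmbH → Crosswind Media Ltd (R2): 42% × 39% × 24% = 3.9312% of Slate Capital LLC.
Chain via Wildmere Group plc → Stonebridge Trust (R2): 67% × 15% × 19% = 1.9095% of Slate Capital LLC.
Chain via Meridian Shipping BV → Copperline Logistics SA (R2): 82% × 27% × 22% = 4.8708% of Slate Capital LLC.
Direct interest in Slate Capital LLC: 30%.
Aggregating (R1): 3.9312% + 1.9095% + 4.8708% + 30% = 40.7115%.
40.7115% exceeds the 20% threshold, so Julia is a related party to Slate Capital LLC.

Yes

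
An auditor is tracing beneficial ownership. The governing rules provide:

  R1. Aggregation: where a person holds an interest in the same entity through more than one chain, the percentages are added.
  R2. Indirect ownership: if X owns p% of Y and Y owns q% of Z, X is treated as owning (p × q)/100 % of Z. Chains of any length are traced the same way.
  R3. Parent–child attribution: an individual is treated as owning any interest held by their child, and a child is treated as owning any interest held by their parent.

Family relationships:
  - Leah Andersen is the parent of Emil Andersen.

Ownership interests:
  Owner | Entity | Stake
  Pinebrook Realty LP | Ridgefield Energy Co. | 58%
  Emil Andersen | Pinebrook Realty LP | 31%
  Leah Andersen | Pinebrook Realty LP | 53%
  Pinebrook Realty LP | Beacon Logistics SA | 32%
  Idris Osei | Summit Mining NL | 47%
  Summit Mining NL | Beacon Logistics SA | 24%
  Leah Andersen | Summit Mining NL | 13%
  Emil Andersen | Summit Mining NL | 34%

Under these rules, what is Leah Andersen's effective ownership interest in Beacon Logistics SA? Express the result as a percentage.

By parent–child attribution (R3), Leah Andersen is treated as also owning Emil Andersen's interest in Summit Mining NL, giving 13% + 34% = 47%.
By parent–child attribution (R3), Leah Andersen is treated as also owning Emil Andersen's interest in Pinebrook Realty LP, giving 53% + 31% = 84%.
Chain via Summit Mining NL (R2): 47% × 24% = 11.28% of Beacon Logistics SA.
Chain via Pinebrook Realty LP (R2): 84% × 32% = 26.88% of Beacon Logistics SA.
Aggregating (R1): 11.28% + 26.88% = 38.16%.

38.16%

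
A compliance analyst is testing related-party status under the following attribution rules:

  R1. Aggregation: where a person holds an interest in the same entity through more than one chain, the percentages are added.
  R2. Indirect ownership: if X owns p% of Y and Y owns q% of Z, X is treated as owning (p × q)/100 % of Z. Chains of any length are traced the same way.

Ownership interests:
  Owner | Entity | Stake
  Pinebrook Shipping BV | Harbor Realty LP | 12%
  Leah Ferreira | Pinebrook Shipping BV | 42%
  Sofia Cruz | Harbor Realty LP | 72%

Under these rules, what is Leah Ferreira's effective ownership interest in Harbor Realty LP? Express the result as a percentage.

5.04%

Chain via Pinebrook Shipping BV (R2): 42% × 12% = 5.04% of Harbor Realty LP.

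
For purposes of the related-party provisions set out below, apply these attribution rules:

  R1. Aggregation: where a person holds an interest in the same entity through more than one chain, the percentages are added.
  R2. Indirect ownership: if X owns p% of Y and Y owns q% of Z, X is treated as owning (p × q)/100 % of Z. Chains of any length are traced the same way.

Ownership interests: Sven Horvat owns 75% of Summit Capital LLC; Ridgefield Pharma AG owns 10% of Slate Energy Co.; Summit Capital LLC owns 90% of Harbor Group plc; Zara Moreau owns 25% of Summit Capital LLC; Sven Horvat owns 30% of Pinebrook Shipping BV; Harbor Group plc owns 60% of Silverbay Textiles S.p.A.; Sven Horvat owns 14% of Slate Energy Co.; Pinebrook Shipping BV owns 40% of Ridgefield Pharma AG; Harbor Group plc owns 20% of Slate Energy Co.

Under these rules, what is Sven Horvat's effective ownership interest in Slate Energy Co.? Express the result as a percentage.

Chain via Pinebrook Shipping BV → Ridgefield Pharma AG (R2): 30% × 40% × 10% = 1.2% of Slate Energy Co.
Chain via Summit Capital LLC → Harbor Group plc (R2): 75% × 90% × 20% = 13.5% of Slate Energy Co.
Direct interest in Slate Energy Co: 14%.
Aggregating (R1): 1.2% + 13.5% + 14% = 28.7%.

28.7%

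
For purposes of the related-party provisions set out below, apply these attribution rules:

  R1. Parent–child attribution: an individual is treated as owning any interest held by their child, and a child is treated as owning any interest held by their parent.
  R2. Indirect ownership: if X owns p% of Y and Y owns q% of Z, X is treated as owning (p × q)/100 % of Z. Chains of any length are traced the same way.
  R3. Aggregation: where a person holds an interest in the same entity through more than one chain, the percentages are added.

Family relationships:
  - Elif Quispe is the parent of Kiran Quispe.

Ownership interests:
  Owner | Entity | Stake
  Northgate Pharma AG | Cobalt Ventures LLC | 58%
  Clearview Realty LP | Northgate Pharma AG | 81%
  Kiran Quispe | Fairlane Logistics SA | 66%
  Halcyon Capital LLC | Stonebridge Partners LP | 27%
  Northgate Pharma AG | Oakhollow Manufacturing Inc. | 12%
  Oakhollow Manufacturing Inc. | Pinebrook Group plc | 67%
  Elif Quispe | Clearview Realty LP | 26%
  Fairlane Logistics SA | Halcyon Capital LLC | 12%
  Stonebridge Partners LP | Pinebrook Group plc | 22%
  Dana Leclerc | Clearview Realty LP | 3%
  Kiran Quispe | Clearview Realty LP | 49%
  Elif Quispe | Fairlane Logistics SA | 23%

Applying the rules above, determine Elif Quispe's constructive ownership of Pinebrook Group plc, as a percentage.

By parent–child attribution (R1), Elif Quispe is treated as also owning Kiran Quispe's interest in Fairlane Logistics SA, giving 23% + 66% = 89%.
By parent–child attribution (R1), Elif Quispe is treated as also owning Kiran Quispe's interest in Clearview Realty LP, giving 26% + 49% = 75%.
Chain via Fairlane Logistics SA → Halcyon Capital LLC → Stonebridge Partners LP (R2): 89% × 12% × 27% × 22% = 0.634392% of Pinebrook Group plc.
Chain via Clearview Realty LP → Northgate Pharma AG → Oakhollow Manufacturing Inc. (R2): 75% × 81% × 12% × 67% = 4.8843% of Pinebrook Group plc.
Aggregating (R3): 0.634392% + 4.8843% = 5.518692%.

5.518692%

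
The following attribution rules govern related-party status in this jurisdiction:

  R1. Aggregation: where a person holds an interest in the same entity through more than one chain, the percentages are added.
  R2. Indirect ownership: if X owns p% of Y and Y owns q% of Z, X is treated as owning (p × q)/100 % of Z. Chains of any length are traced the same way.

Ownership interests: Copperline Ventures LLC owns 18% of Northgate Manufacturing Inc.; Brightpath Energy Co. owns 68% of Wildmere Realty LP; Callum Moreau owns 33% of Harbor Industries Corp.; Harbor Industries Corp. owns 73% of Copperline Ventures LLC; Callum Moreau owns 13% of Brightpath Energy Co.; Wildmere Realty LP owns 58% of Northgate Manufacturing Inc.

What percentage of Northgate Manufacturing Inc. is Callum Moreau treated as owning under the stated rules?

Chain via Harbor Industries Corp. → Copperline Ventures LLC (R2): 33% × 73% × 18% = 4.3362% of Northgate Manufacturing Inc.
Chain via Brightpath Energy Co. → Wildmere Realty LP (R2): 13% × 68% × 58% = 5.1272% of Northgate Manufacturing Inc.
Aggregating (R1): 4.3362% + 5.1272% = 9.4634%.

9.4634%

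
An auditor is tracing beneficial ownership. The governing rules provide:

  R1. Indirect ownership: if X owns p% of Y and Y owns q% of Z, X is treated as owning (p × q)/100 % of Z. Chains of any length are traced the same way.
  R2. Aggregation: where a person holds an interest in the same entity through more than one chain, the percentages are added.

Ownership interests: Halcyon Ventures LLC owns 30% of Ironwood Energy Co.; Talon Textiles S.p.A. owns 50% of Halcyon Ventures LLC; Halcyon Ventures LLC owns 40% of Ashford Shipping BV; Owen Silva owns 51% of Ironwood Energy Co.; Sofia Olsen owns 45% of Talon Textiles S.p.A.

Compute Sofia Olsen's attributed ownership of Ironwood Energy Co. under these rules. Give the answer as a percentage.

6.75%

Chain via Talon Textiles S.p.A. → Halcyon Ventures LLC (R1): 45% × 50% × 30% = 6.75% of Ironwood Energy Co.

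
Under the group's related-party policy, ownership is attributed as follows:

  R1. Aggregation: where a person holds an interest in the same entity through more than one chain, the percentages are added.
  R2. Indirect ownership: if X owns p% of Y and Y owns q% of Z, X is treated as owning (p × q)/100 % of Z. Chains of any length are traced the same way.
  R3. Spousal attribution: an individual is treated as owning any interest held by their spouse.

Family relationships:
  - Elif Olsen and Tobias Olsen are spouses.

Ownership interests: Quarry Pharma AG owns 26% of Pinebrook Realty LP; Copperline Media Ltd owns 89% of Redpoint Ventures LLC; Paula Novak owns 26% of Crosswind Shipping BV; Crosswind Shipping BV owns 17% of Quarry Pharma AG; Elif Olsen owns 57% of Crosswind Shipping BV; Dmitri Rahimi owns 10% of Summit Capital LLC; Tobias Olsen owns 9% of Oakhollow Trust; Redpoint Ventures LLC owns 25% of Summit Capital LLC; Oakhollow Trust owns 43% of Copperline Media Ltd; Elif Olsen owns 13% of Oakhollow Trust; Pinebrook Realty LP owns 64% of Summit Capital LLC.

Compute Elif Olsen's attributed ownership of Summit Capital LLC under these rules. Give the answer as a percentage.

3.717266%

By spousal attribution (R3), Elif Olsen is treated as also owning Tobias Olsen's interest in Oakhollow Trust, giving 13% + 9% = 22%.
Chain via Crosswind Shipping BV → Quarry Pharma AG → Pinebrook Realty LP (R2): 57% × 17% × 26% × 64% = 1.612416% of Summit Capital LLC.
Chain via Oakhollow Trust → Copperline Media Ltd → Redpoint Ventures LLC (R2): 22% × 43% × 89% × 25% = 2.10485% of Summit Capital LLC.
Aggregating (R1): 1.612416% + 2.10485% = 3.717266%.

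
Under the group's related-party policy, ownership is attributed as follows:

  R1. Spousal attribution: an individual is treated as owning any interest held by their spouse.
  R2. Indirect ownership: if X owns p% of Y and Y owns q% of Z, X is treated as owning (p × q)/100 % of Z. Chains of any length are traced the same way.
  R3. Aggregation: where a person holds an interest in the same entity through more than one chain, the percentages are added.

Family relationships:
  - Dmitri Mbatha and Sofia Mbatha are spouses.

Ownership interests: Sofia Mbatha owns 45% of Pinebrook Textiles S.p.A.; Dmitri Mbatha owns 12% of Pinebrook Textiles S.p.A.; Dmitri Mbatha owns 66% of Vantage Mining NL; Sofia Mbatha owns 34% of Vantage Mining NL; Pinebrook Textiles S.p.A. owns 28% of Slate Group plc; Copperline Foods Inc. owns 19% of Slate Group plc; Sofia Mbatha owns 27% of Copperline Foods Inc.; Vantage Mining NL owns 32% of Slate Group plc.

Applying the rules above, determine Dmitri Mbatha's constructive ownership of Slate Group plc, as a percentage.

By spousal attribution (R1), Dmitri Mbatha is treated as also owning Sofia Mbatha's interest in Vantage Mining NL, giving 66% + 34% = 100%.
By spousal attribution (R1), Dmitri Mbatha is treated as also owning Sofia Mbatha's interest in Pinebrook Textiles S.p.A, giving 12% + 45% = 57%.
By spousal attribution (R1), Dmitri Mbatha is treated as owning Sofia Mbatha's 27% interest in Copperline Foods Inc.
Chain via Vantage Mining NL (R2): 100% × 32% = 32% of Slate Group plc.
Chain via Pinebrook Textiles S.p.A. (R2): 57% × 28% = 15.96% of Slate Group plc.
Chain via Copperline Foods Inc. (R2): 27% × 19% = 5.13% of Slate Group plc.
Aggregating (R3): 32% + 15.96% + 5.13% = 53.09%.

53.09%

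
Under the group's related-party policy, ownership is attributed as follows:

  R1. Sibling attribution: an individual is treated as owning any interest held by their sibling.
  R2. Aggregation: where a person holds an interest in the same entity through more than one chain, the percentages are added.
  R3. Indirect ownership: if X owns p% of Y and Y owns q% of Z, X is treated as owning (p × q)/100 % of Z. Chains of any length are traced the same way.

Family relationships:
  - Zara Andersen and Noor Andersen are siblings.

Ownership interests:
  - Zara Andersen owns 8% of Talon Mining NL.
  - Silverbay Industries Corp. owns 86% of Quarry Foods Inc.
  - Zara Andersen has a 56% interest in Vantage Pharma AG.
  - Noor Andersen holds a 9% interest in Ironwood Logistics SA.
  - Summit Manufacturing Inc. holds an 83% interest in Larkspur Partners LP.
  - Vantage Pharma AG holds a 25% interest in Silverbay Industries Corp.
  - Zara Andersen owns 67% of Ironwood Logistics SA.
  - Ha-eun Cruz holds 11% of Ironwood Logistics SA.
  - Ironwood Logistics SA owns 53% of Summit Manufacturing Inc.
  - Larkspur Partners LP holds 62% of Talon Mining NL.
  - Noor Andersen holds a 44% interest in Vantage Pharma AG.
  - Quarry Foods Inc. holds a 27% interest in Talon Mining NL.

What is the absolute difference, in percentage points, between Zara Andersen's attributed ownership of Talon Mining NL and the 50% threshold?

15.466912

By sibling attribution (R1), Zara Andersen is treated as also owning Noor Andersen's interest in Vantage Pharma AG, giving 56% + 44% = 100%.
By sibling attribution (R1), Zara Andersen is treated as also owning Noor Andersen's interest in Ironwood Logistics SA, giving 67% + 9% = 76%.
Chain via Vantage Pharma AG → Silverbay Industries Corp. → Quarry Foods Inc. (R3): 100% × 25% × 86% × 27% = 5.805% of Talon Mining NL.
Chain via Ironwood Logistics SA → Summit Manufacturing Inc. → Larkspur Partners LP (R3): 76% × 53% × 83% × 62% = 20.728088% of Talon Mining NL.
Direct interest in Talon Mining NL: 8%.
Aggregating (R2): 5.805% + 20.728088% + 8% = 34.533088%.
34.533088% falls short of the 50% threshold by 15.466912 percentage points.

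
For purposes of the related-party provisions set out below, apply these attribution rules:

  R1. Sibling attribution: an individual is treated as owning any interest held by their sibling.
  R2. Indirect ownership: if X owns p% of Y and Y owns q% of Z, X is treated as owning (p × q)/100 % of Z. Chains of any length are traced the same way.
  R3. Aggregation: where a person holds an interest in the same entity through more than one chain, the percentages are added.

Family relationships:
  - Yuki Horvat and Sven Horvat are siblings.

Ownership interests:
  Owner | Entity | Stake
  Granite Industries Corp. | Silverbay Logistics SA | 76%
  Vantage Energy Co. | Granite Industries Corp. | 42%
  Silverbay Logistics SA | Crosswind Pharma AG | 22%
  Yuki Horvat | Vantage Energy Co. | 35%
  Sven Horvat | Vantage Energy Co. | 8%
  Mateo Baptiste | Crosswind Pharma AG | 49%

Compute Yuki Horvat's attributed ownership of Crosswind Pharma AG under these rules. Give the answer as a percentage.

3.019632%

By sibling attribution (R1), Yuki Horvat is treated as also owning Sven Horvat's interest in Vantage Energy Co, giving 35% + 8% = 43%.
Chain via Vantage Energy Co. → Granite Industries Corp. → Silverbay Logistics SA (R2): 43% × 42% × 76% × 22% = 3.019632% of Crosswind Pharma AG.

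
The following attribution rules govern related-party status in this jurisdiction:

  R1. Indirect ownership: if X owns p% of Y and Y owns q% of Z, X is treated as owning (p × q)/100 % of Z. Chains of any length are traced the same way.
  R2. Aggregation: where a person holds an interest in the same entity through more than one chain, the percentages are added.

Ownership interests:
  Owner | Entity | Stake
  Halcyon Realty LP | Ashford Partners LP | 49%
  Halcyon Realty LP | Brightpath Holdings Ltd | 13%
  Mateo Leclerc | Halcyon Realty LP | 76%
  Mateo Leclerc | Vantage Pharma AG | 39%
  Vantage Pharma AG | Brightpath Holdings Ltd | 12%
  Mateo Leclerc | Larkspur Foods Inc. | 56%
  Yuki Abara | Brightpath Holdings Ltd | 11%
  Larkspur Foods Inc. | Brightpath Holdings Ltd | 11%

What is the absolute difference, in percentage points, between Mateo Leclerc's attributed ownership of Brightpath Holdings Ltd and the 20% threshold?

0.72

Chain via Vantage Pharma AG (R1): 39% × 12% = 4.68% of Brightpath Holdings Ltd.
Chain via Larkspur Foods Inc. (R1): 56% × 11% = 6.16% of Brightpath Holdings Ltd.
Chain via Halcyon Realty LP (R1): 76% × 13% = 9.88% of Brightpath Holdings Ltd.
Aggregating (R2): 4.68% + 6.16% + 9.88% = 20.72%.
20.72% exceeds the 20% threshold by 0.72 percentage points.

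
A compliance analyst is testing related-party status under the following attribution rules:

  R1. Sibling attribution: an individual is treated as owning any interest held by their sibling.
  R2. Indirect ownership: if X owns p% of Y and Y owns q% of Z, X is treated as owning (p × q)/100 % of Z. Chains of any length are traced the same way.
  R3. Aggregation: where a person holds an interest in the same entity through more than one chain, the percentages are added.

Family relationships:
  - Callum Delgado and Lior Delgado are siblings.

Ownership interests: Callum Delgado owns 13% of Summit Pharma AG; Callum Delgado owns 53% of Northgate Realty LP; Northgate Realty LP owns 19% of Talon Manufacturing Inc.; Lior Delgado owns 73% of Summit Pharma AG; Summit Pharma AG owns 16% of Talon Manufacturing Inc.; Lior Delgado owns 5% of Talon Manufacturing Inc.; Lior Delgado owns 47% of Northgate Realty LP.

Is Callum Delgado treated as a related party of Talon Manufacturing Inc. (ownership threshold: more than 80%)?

By sibling attribution (R1), Callum Delgado is treated as also owning Lior Delgado's interest in Northgate Realty LP, giving 53% + 47% = 100%.
By sibling attribution (R1), Callum Delgado is treated as also owning Lior Delgado's interest in Summit Pharma AG, giving 13% + 73% = 86%.
By sibling attribution (R1), Callum Delgado is treated as owning Lior Delgado's 5% interest in Talon Manufacturing Inc.
Chain via Northgate Realty LP (R2): 100% × 19% = 19% of Talon Manufacturing Inc.
Chain via Summit Pharma AG (R2): 86% × 16% = 13.76% of Talon Manufacturing Inc.
Direct interest in Talon Manufacturing Inc: 5%.
Aggregating (R3): 19% + 13.76% + 5% = 37.76%.
37.76% does not exceed the 80% threshold, so Callum is not a related party to Talon Manufacturing Inc.

No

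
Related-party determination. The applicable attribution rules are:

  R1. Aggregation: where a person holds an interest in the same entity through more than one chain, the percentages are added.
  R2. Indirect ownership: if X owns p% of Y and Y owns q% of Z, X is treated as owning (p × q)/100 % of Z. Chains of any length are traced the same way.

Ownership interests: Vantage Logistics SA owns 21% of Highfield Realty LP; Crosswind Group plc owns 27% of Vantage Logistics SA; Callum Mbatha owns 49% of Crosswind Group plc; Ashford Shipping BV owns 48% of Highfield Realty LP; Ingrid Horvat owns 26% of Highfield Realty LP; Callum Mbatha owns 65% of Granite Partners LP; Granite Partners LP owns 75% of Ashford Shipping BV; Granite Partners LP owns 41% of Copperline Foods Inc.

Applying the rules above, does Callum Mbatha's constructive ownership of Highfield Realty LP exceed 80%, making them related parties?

Chain via Granite Partners LP → Ashford Shipping BV (R2): 65% × 75% × 48% = 23.4% of Highfield Realty LP.
Chain via Crosswind Group plc → Vantage Logistics SA (R2): 49% × 27% × 21% = 2.7783% of Highfield Realty LP.
Aggregating (R1): 23.4% + 2.7783% = 26.1783%.
26.1783% does not exceed the 80% threshold, so Callum is not a related party to Highfield Realty LP.

No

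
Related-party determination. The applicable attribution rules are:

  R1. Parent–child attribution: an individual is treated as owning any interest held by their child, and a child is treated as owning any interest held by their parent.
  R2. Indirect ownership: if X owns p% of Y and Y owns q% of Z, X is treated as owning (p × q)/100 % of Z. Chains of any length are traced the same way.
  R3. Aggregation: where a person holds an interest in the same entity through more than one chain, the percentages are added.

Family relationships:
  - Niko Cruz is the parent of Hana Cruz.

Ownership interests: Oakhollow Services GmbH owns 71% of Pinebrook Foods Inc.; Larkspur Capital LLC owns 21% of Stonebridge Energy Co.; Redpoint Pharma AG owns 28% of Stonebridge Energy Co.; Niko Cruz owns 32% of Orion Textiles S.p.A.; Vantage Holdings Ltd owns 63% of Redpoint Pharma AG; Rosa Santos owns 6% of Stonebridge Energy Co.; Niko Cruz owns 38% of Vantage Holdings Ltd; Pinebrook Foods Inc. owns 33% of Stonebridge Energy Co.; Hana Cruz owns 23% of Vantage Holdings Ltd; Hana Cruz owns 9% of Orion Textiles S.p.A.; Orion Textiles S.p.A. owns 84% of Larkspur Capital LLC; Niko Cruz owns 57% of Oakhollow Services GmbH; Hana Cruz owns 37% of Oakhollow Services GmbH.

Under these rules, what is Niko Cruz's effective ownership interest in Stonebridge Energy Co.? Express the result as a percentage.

40.017%

By parent–child attribution (R1), Niko Cruz is treated as also owning Hana Cruz's interest in Orion Textiles S.p.A, giving 32% + 9% = 41%.
By parent–child attribution (R1), Niko Cruz is treated as also owning Hana Cruz's interest in Vantage Holdings Ltd, giving 38% + 23% = 61%.
By parent–child attribution (R1), Niko Cruz is treated as also owning Hana Cruz's interest in Oakhollow Services GmbH, giving 57% + 37% = 94%.
Chain via Orion Textiles S.p.A. → Larkspur Capital LLC (R2): 41% × 84% × 21% = 7.2324% of Stonebridge Energy Co.
Chain via Vantage Holdings Ltd → Redpoint Pharma AG (R2): 61% × 63% × 28% = 10.7604% of Stonebridge Energy Co.
Chain via Oakhollow Services GmbH → Pinebrook Foods Inc. (R2): 94% × 71% × 33% = 22.0242% of Stonebridge Energy Co.
Aggregating (R3): 7.2324% + 10.7604% + 22.0242% = 40.017%.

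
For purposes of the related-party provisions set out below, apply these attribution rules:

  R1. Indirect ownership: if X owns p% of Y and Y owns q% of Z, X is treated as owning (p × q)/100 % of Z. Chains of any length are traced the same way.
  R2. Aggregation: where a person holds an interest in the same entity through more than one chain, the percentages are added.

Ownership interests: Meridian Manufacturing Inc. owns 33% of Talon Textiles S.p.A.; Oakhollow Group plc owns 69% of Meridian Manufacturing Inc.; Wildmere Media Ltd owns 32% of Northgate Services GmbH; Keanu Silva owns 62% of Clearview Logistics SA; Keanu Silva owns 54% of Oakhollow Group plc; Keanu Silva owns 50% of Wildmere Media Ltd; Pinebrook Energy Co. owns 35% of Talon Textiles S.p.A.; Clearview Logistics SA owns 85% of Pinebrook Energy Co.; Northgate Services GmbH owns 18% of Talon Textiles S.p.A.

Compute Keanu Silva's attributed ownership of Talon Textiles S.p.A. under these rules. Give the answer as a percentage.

Chain via Oakhollow Group plc → Meridian Manufacturing Inc. (R1): 54% × 69% × 33% = 12.2958% of Talon Textiles S.p.A.
Chain via Clearview Logistics SA → Pinebrook Energy Co. (R1): 62% × 85% × 35% = 18.445% of Talon Textiles S.p.A.
Chain via Wildmere Media Ltd → Northgate Services GmbH (R1): 50% × 32% × 18% = 2.88% of Talon Textiles S.p.A.
Aggregating (R2): 12.2958% + 18.445% + 2.88% = 33.6208%.

33.6208%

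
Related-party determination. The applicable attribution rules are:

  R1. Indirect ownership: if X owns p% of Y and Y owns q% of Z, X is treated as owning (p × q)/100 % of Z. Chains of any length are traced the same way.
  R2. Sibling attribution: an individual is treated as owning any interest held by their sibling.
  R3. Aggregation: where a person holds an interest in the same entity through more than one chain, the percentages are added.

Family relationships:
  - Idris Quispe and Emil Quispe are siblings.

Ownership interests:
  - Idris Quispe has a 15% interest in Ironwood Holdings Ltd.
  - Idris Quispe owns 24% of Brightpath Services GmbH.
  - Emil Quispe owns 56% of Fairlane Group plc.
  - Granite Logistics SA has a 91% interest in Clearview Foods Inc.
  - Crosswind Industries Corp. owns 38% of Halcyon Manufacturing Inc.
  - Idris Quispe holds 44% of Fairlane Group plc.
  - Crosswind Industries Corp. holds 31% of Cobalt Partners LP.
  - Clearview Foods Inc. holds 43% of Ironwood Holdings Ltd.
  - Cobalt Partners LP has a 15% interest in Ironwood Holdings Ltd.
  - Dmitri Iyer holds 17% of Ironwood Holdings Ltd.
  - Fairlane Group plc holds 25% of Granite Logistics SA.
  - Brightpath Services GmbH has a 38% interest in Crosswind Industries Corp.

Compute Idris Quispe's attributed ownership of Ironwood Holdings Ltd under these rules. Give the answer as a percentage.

25.20658%

By sibling attribution (R2), Idris Quispe is treated as also owning Emil Quispe's interest in Fairlane Group plc, giving 44% + 56% = 100%.
Chain via Fairlane Group plc → Granite Logistics SA → Clearview Foods Inc. (R1): 100% × 25% × 91% × 43% = 9.7825% of Ironwood Holdings Ltd.
Chain via Brightpath Services GmbH → Crosswind Industries Corp. → Cobalt Partners LP (R1): 24% × 38% × 31% × 15% = 0.42408% of Ironwood Holdings Ltd.
Direct interest in Ironwood Holdings Ltd: 15%.
Aggregating (R3): 9.7825% + 0.42408% + 15% = 25.20658%.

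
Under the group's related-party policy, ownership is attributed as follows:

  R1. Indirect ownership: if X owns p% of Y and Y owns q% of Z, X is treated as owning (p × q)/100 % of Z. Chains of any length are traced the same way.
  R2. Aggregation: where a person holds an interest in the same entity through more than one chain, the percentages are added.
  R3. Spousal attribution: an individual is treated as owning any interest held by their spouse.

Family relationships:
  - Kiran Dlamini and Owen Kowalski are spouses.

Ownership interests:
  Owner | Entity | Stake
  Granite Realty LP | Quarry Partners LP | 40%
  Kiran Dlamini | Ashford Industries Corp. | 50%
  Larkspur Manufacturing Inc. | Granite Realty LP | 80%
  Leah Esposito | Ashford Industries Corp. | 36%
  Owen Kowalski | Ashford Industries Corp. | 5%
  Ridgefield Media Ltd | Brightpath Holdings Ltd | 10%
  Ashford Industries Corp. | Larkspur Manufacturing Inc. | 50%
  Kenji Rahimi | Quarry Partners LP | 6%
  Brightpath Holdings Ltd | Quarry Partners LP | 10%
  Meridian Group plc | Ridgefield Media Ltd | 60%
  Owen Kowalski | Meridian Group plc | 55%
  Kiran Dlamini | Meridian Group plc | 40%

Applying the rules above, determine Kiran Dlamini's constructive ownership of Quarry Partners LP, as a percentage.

By spousal attribution (R3), Kiran Dlamini is treated as also owning Owen Kowalski's interest in Ashford Industries Corp, giving 50% + 5% = 55%.
By spousal attribution (R3), Kiran Dlamini is treated as also owning Owen Kowalski's interest in Meridian Group plc, giving 40% + 55% = 95%.
Chain via Ashford Industries Corp. → Larkspur Manufacturing Inc. → Granite Realty LP (R1): 55% × 50% × 80% × 40% = 8.8% of Quarry Partners LP.
Chain via Meridian Group plc → Ridgefield Media Ltd → Brightpath Holdings Ltd (R1): 95% × 60% × 10% × 10% = 0.57% of Quarry Partners LP.
Aggregating (R2): 8.8% + 0.57% = 9.37%.

9.37%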